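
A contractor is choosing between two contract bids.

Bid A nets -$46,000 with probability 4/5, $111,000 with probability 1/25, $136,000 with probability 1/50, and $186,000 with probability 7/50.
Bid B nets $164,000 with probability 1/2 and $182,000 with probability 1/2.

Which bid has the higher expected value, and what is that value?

Bid A = 4/5 × (-46000) + 1/25 × 111000 + 1/50 × 136000 + 7/50 × 186000 = -36800 + 4440 + 2720 + 26040 = -3600
Bid B = 1/2 × 164000 + 1/2 × 182000 = 82000 + 91000 = 173000

Bid B ($173,000)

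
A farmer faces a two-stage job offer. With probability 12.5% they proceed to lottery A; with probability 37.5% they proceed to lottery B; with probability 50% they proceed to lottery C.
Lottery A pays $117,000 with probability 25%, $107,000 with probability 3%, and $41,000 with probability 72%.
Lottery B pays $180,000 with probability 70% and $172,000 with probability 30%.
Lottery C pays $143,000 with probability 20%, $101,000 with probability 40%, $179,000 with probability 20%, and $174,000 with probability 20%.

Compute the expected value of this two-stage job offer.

EV(A) = 0.25 × 117000 + 0.03 × 107000 + 0.72 × 41000 = 29250 + 3210 + 29520 = 61980
EV(B) = 0.7 × 180000 + 0.3 × 172000 = 126000 + 51600 = 177600
EV(C) = 0.2 × 143000 + 0.4 × 101000 + 0.2 × 179000 + 0.2 × 174000 = 28600 + 40400 + 35800 + 34800 = 139600
Overall = 0.125 × 61980 + 0.375 × 177600 + 0.5 × 139600 = 7747.5 + 66600 + 69800 = 144147.5

$144,147.50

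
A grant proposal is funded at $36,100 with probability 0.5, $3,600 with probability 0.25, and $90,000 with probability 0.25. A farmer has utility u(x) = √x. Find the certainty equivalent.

$34,225

E[u] = 0.5·√36100 + 0.25·√3600 + 0.25·√90000 = 0.5·190 + 0.25·60 + 0.25·300 = 185
CE = (185)² = 34225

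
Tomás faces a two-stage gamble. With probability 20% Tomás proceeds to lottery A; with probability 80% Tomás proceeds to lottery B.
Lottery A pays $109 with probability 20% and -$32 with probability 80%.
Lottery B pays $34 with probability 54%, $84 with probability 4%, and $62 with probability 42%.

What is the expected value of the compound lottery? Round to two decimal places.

$37.45

EV(A) = 0.2 × 109 + 0.8 × (-32) = 21.8 − 25.6 = -3.8
EV(B) = 0.54 × 34 + 0.04 × 84 + 0.42 × 62 = 18.36 + 3.36 + 26.04 = 47.76
Overall = 0.2 × (-3.8) + 0.8 × 47.76 = -0.76 + 38.208 = 37.448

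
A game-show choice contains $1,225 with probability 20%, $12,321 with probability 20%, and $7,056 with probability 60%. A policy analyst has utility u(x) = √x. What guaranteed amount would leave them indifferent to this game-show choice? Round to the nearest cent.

E[u] = 0.2·√1225 + 0.2·√12321 + 0.6·√7056 = 0.2·35 + 0.2·111 + 0.6·84 = 79.6
CE = (79.6)² = 6336.16

$6,336.16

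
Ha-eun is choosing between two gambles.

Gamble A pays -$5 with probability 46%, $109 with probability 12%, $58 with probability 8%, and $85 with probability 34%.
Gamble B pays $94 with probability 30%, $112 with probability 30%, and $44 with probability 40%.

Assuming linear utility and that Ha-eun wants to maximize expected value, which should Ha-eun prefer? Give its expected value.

Gamble A = 0.46 × (-5) + 0.12 × 109 + 0.08 × 58 + 0.34 × 85 = -2.3 + 13.08 + 4.64 + 28.9 = 44.32
Gamble B = 0.3 × 94 + 0.3 × 112 + 0.4 × 44 = 28.2 + 33.6 + 17.6 = 79.4

Gamble B ($79.40)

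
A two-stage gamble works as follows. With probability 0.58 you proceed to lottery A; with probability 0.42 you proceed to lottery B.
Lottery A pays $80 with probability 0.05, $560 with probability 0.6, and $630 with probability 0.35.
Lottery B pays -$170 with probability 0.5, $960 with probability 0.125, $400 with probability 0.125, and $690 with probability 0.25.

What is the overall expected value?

$433.24

EV(A) = 0.05 × 80 + 0.6 × 560 + 0.35 × 630 = 4 + 336 + 220.5 = 560.5
EV(B) = 0.5 × (-170) + 0.125 × 960 + 0.125 × 400 + 0.25 × 690 = -85 + 120 + 50 + 172.5 = 257.5
Overall = 0.58 × 560.5 + 0.42 × 257.5 = 325.09 + 108.15 = 433.24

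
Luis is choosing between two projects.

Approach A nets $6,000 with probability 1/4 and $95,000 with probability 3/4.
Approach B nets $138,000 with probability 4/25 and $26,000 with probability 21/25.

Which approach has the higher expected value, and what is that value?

Approach A ($72,750)

Approach A = 1/4 × 6000 + 3/4 × 95000 = 1500 + 71250 = 72750
Approach B = 4/25 × 138000 + 21/25 × 26000 = 22080 + 21840 = 43920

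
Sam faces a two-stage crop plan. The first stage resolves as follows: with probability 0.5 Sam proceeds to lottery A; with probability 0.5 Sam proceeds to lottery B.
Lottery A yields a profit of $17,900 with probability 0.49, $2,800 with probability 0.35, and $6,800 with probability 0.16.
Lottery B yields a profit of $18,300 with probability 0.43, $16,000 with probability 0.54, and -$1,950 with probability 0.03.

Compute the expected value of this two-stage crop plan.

EV(A) = 0.49 × 17900 + 0.35 × 2800 + 0.16 × 6800 = 8771 + 980 + 1088 = 10839
EV(B) = 0.43 × 18300 + 0.54 × 16000 + 0.03 × (-1950) = 7869 + 8640 − 58.5 = 16450.5
Overall = 0.5 × 10839 + 0.5 × 16450.5 = 5419.5 + 8225.25 = 13644.75

$13,644.75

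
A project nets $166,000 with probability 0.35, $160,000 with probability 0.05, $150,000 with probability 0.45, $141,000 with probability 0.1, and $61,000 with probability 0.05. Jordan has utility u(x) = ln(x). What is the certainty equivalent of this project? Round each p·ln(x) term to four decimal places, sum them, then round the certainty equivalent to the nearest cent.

E[u] = 0.35·ln(166000) + 0.05·ln(160000) + 0.45·ln(150000) + 0.1·ln(141000) + 0.05·ln(61000) = 4.2069 + 0.5991 + 5.3633 + 1.1857 + 0.5509 = 11.9059
CE = e^11.9059 ≈ 148138.07

$148,138.07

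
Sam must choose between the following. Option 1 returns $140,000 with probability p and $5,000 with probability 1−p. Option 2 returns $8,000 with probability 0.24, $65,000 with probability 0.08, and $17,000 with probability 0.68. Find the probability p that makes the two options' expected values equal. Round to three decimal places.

EV(Option 2) = 0.24 × 8000 + 0.08 × 65000 + 0.68 × 17000 = 1920 + 5200 + 11560 = 18680
p·140000 + (1−p)·5000 = 18680
135000p + 5000 = 18680
p = (18680 − 5000) / 135000

p = 0.101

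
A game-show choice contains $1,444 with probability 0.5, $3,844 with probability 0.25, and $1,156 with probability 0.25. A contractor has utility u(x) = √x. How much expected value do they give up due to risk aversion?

$123

E[u] = 0.5·√1444 + 0.25·√3844 + 0.25·√1156 = 0.5·38 + 0.25·62 + 0.25·34 = 43
CE = (43)² = 1849
Risk premium = EV − CE = 1972 − 1849 = 123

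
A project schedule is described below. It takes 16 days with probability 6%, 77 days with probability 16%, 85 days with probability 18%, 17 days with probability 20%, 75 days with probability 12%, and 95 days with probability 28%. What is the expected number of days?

EV = 0.06 × 16 + 0.16 × 77 + 0.18 × 85 + 0.2 × 17 + 0.12 × 75 + 0.28 × 95 = 0.96 + 12.32 + 15.3 + 3.4 + 9 + 26.6 = 67.58

67.58 days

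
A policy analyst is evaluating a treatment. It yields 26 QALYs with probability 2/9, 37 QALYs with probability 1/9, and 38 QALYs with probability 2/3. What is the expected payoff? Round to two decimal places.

35.22 QALYs

EV = 2/9 × 26 + 1/9 × 37 + 2/3 × 38 = 5.7778 + 4.1111 + 25.3333 = 35.2222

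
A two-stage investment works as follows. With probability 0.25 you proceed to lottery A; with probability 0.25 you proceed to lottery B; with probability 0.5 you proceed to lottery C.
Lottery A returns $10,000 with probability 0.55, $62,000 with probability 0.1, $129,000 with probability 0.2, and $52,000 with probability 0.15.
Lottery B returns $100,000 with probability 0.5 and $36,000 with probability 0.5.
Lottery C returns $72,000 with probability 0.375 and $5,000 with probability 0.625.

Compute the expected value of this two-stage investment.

EV(A) = 0.55 × 10000 + 0.1 × 62000 + 0.2 × 129000 + 0.15 × 52000 = 5500 + 6200 + 25800 + 7800 = 45300
EV(B) = 0.5 × 100000 + 0.5 × 36000 = 50000 + 18000 = 68000
EV(C) = 0.375 × 72000 + 0.625 × 5000 = 27000 + 3125 = 30125
Overall = 0.25 × 45300 + 0.25 × 68000 + 0.5 × 30125 = 11325 + 17000 + 15062.5 = 43387.5

$43,387.50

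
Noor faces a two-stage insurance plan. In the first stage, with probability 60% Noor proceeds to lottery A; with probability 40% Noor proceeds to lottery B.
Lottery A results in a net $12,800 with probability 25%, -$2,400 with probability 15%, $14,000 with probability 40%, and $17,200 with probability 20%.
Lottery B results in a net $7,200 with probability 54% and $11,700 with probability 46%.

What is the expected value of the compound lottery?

EV(A) = 0.25 × 12800 + 0.15 × (-2400) + 0.4 × 14000 + 0.2 × 17200 = 3200 − 360 + 5600 + 3440 = 11880
EV(B) = 0.54 × 7200 + 0.46 × 11700 = 3888 + 5382 = 9270
Overall = 0.6 × 11880 + 0.4 × 9270 = 7128 + 3708 = 10836

$10,836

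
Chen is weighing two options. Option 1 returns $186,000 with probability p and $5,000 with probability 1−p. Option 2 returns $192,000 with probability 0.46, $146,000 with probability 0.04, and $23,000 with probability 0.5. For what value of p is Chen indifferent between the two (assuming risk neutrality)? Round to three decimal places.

p = 0.556

EV(Option 2) = 0.46 × 192000 + 0.04 × 146000 + 0.5 × 23000 = 88320 + 5840 + 11500 = 105660
p·186000 + (1−p)·5000 = 105660
181000p + 5000 = 105660
p = (105660 − 5000) / 181000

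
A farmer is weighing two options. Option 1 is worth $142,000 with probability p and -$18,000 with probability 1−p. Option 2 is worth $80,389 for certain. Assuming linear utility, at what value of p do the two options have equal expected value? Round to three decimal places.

p = 0.615

p·142000 + (1−p)·(-18000) = 80389
160000p − 18000 = 80389
p = (80389 + 18000) / 160000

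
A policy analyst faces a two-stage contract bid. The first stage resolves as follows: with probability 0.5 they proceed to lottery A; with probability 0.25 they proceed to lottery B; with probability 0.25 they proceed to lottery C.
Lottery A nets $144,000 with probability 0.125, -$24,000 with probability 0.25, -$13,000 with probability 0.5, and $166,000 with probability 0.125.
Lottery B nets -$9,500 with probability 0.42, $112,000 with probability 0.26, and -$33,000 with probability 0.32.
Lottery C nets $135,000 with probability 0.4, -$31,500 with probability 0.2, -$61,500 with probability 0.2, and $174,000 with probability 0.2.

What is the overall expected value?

EV(A) = 0.125 × 144000 + 0.25 × (-24000) + 0.5 × (-13000) + 0.125 × 166000 = 18000 − 6000 − 6500 + 20750 = 26250
EV(B) = 0.42 × (-9500) + 0.26 × 112000 + 0.32 × (-33000) = -3990 + 29120 − 10560 = 14570
EV(C) = 0.4 × 135000 + 0.2 × (-31500) + 0.2 × (-61500) + 0.2 × 174000 = 54000 − 6300 − 12300 + 34800 = 70200
Overall = 0.5 × 26250 + 0.25 × 14570 + 0.25 × 70200 = 13125 + 3642.5 + 17550 = 34317.5

$34,317.50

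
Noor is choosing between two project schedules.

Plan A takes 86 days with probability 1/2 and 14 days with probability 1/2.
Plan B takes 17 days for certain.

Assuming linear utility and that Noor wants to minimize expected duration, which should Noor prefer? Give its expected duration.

Plan A = 1/2 × 86 + 1/2 × 14 = 43 + 7 = 50
Plan B: 17 (certain)

Plan B (17 days)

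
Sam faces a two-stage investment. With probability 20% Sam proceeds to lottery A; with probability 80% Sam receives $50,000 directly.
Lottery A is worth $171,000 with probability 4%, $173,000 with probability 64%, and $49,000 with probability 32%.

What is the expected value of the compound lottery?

EV(A) = 0.04 × 171000 + 0.64 × 173000 + 0.32 × 49000 = 6840 + 110720 + 15680 = 133240
Branch B: 50000 (certain)
Overall = 0.2 × 133240 + 0.8 × 50000 = 26648 + 40000 = 66648

$66,648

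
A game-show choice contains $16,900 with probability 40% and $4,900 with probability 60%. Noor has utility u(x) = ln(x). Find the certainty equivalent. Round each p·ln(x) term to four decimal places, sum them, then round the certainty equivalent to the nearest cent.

$8,040.13

E[u] = 0.4·ln(16900) + 0.6·ln(4900) = 3.8940 + 5.0982 = 8.9922
CE = e^8.9922 ≈ 8040.13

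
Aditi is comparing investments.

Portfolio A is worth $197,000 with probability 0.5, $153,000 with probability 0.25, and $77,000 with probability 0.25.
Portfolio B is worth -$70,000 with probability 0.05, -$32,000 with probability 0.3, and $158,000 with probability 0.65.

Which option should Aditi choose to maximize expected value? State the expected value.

Portfolio A = 0.5 × 197000 + 0.25 × 153000 + 0.25 × 77000 = 98500 + 38250 + 19250 = 156000
Portfolio B = 0.05 × (-70000) + 0.3 × (-32000) + 0.65 × 158000 = -3500 − 9600 + 102700 = 89600

Portfolio A ($156,000)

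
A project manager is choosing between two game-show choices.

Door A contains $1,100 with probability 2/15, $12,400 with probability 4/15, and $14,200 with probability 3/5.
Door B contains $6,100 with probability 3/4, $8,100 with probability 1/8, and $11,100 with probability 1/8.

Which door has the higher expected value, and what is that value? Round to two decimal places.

Door A ($11,973.33)

Door A = 2/15 × 1100 + 4/15 × 12400 + 3/5 × 14200 = 146.6667 + 3306.6667 + 8520 = 11973.3333
Door B = 3/4 × 6100 + 1/8 × 8100 + 1/8 × 11100 = 4575 + 1012.5 + 1387.5 = 6975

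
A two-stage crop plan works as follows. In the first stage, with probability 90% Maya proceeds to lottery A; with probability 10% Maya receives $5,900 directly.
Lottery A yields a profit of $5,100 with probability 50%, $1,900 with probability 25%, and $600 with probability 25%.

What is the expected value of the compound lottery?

$3,447.50

EV(A) = 0.5 × 5100 + 0.25 × 1900 + 0.25 × 600 = 2550 + 475 + 150 = 3175
Branch B: 5900 (certain)
Overall = 0.9 × 3175 + 0.1 × 5900 = 2857.5 + 590 = 3447.5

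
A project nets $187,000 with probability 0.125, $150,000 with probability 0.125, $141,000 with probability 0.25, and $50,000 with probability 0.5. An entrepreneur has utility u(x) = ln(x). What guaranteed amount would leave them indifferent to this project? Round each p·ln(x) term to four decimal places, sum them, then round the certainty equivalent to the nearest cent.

E[u] = 0.125·ln(187000) + 0.125·ln(150000) + 0.25·ln(141000) + 0.5·ln(50000) = 1.5174 + 1.4898 + 2.9641 + 5.4099 = 11.3812
CE = e^11.3812 ≈ 87658.16

$87,658.16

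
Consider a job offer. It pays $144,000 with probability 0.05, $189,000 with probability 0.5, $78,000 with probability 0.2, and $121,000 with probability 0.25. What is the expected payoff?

$147,550

EV = 0.05 × 144000 + 0.5 × 189000 + 0.2 × 78000 + 0.25 × 121000 = 7200 + 94500 + 15600 + 30250 = 147550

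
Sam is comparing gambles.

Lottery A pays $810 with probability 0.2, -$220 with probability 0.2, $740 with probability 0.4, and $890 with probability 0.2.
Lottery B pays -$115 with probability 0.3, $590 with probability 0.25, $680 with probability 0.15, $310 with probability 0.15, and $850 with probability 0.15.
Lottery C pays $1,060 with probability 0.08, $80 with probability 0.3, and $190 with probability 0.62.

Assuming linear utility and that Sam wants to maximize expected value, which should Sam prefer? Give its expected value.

Lottery A ($592)

Lottery A = 0.2 × 810 + 0.2 × (-220) + 0.4 × 740 + 0.2 × 890 = 162 − 44 + 296 + 178 = 592
Lottery B = 0.3 × (-115) + 0.25 × 590 + 0.15 × 680 + 0.15 × 310 + 0.15 × 850 = -34.5 + 147.5 + 102 + 46.5 + 127.5 = 389
Lottery C = 0.08 × 1060 + 0.3 × 80 + 0.62 × 190 = 84.8 + 24 + 117.8 = 226.6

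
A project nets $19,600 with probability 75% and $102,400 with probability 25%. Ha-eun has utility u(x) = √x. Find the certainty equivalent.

$34,225

E[u] = 0.75·√19600 + 0.25·√102400 = 0.75·140 + 0.25·320 = 185
CE = (185)² = 34225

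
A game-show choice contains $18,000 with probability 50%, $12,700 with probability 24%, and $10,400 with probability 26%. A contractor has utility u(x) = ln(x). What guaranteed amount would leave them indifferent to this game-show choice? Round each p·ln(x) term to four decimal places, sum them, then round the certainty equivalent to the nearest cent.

E[u] = 0.5·ln(18000) + 0.24·ln(12700) + 0.26·ln(10400) = 4.8991 + 2.2678 + 2.4049 = 9.5718
CE = e^9.5718 ≈ 14354.23

$14,354.23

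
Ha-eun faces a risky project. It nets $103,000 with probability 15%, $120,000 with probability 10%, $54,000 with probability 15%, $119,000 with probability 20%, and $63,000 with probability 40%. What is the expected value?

EV = 0.15 × 103000 + 0.1 × 120000 + 0.15 × 54000 + 0.2 × 119000 + 0.4 × 63000 = 15450 + 12000 + 8100 + 23800 + 25200 = 84550

$84,550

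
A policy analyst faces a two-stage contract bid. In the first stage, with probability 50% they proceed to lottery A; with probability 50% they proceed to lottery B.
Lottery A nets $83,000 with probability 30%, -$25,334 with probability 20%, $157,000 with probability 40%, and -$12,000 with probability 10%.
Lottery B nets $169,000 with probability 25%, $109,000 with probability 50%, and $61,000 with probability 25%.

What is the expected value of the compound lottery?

$96,716.60

EV(A) = 0.3 × 83000 + 0.2 × (-25334) + 0.4 × 157000 + 0.1 × (-12000) = 24900 − 5066.8 + 62800 − 1200 = 81433.2
EV(B) = 0.25 × 169000 + 0.5 × 109000 + 0.25 × 61000 = 42250 + 54500 + 15250 = 112000
Overall = 0.5 × 81433.2 + 0.5 × 112000 = 40716.6 + 56000 = 96716.6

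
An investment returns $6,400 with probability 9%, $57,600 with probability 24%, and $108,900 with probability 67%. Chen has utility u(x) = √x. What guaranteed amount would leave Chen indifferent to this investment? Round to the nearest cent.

$81,738.81

E[u] = 0.09·√6400 + 0.24·√57600 + 0.67·√108900 = 0.09·80 + 0.24·240 + 0.67·330 = 285.9
CE = (285.9)² = 81738.81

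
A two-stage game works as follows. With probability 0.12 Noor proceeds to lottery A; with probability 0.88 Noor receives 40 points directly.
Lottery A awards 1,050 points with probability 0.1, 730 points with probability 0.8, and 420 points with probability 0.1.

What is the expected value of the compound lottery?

EV(A) = 0.1 × 1050 + 0.8 × 730 + 0.1 × 420 = 105 + 584 + 42 = 731
Branch B: 40 (certain)
Overall = 0.12 × 731 + 0.88 × 40 = 87.72 + 35.2 = 122.92

122.92 points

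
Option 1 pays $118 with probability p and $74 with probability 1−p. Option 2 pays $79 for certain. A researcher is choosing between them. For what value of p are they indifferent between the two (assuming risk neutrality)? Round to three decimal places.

p = 0.114

p·118 + (1−p)·74 = 79
44p + 74 = 79
p = (79 − 74) / 44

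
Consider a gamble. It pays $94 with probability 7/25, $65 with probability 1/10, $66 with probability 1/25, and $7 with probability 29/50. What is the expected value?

EV = 7/25 × 94 + 1/10 × 65 + 1/25 × 66 + 29/50 × 7 = 26.32 + 6.5 + 2.64 + 4.06 = 39.52

$39.52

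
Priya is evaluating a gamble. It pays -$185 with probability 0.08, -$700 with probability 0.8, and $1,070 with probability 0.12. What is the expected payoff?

EV = 0.08 × (-185) + 0.8 × (-700) + 0.12 × 1070 = -14.8 − 560 + 128.4 = -446.4

-$446.40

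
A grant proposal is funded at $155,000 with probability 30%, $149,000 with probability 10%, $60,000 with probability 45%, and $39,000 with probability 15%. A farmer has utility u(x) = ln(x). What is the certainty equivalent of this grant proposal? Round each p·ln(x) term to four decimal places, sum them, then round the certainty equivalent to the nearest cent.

E[u] = 0.3·ln(155000) + 0.1·ln(149000) + 0.45·ln(60000) + 0.15·ln(39000) = 3.5854 + 1.1912 + 4.9509 + 1.5857 = 11.3132
CE = e^11.3132 ≈ 81895.56

$81,895.56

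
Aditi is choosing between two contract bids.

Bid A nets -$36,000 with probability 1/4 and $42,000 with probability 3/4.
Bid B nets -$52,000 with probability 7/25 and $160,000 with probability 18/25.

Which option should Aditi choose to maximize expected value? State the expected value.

Bid A = 1/4 × (-36000) + 3/4 × 42000 = -9000 + 31500 = 22500
Bid B = 7/25 × (-52000) + 18/25 × 160000 = -14560 + 115200 = 100640

Bid B ($100,640)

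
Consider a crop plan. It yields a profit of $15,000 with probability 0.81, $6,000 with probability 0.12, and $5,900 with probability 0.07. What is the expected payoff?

EV = 0.81 × 15000 + 0.12 × 6000 + 0.07 × 5900 = 12150 + 720 + 413 = 13283

$13,283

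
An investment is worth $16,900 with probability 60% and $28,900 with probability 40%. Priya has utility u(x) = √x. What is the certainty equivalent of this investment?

E[u] = 0.6·√16900 + 0.4·√28900 = 0.6·130 + 0.4·170 = 146
CE = (146)² = 21316

$21,316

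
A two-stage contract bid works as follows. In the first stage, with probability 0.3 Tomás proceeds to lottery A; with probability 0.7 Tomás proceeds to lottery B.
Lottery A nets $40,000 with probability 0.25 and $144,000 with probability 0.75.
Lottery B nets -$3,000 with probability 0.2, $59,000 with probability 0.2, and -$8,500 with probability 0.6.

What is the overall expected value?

$39,670

EV(A) = 0.25 × 40000 + 0.75 × 144000 = 10000 + 108000 = 118000
EV(B) = 0.2 × (-3000) + 0.2 × 59000 + 0.6 × (-8500) = -600 + 11800 − 5100 = 6100
Overall = 0.3 × 118000 + 0.7 × 6100 = 35400 + 4270 = 39670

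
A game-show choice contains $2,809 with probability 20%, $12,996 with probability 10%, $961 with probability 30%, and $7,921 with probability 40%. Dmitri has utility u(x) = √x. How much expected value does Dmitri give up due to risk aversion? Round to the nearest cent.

E[u] = 0.2·√2809 + 0.1·√12996 + 0.3·√961 + 0.4·√7921 = 0.2·53 + 0.1·114 + 0.3·31 + 0.4·89 = 66.9
CE = (66.9)² = 4475.61
Risk premium = EV − CE = 5318.1 − 4475.61 = 842.49

$842.49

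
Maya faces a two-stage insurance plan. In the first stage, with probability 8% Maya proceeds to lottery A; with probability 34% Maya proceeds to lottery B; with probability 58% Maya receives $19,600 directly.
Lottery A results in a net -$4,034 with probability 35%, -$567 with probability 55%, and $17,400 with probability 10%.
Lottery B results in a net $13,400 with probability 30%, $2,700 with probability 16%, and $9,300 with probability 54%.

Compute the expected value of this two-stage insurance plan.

$14,590.46

EV(A) = 0.35 × (-4034) + 0.55 × (-567) + 0.1 × 17400 = -1411.9 − 311.85 + 1740 = 16.25
EV(B) = 0.3 × 13400 + 0.16 × 2700 + 0.54 × 9300 = 4020 + 432 + 5022 = 9474
Branch C: 19600 (certain)
Overall = 0.08 × 16.25 + 0.34 × 9474 + 0.58 × 19600 = 1.3 + 3221.16 + 11368 = 14590.46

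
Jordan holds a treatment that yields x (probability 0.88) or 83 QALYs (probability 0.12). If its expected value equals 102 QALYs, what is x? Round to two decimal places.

0.88·x + 0.12·83 = 102
0.88·x = 102 − 9.96 = 92.04
x = 92.04 / 0.88 = 104.5909

x = 104.59 QALYs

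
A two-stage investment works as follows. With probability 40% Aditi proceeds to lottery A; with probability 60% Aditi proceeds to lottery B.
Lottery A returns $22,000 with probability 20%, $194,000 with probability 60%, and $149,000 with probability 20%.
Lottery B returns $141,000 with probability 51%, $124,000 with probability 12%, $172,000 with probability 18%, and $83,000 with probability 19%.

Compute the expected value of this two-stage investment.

EV(A) = 0.2 × 22000 + 0.6 × 194000 + 0.2 × 149000 = 4400 + 116400 + 29800 = 150600
EV(B) = 0.51 × 141000 + 0.12 × 124000 + 0.18 × 172000 + 0.19 × 83000 = 71910 + 14880 + 30960 + 15770 = 133520
Overall = 0.4 × 150600 + 0.6 × 133520 = 60240 + 80112 = 140352

$140,352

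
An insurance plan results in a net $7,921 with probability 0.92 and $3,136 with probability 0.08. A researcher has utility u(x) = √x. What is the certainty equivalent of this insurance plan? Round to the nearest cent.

$7,458.05

E[u] = 0.92·√7921 + 0.08·√3136 = 0.92·89 + 0.08·56 = 86.36
CE = (86.36)² = 7458.0496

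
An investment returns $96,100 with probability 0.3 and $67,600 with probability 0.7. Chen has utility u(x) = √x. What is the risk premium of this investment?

E[u] = 0.3·√96100 + 0.7·√67600 = 0.3·310 + 0.7·260 = 275
CE = (275)² = 75625
Risk premium = EV − CE = 76150 − 75625 = 525

$525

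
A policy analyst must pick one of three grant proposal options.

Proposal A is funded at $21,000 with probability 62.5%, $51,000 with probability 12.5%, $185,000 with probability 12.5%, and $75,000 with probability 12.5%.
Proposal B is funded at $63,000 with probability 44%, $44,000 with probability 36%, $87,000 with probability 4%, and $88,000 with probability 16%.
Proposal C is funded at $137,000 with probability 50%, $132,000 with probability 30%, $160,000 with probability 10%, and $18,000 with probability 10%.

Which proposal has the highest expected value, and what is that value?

Proposal A = 0.625 × 21000 + 0.125 × 51000 + 0.125 × 185000 + 0.125 × 75000 = 13125 + 6375 + 23125 + 9375 = 52000
Proposal B = 0.44 × 63000 + 0.36 × 44000 + 0.04 × 87000 + 0.16 × 88000 = 27720 + 15840 + 3480 + 14080 = 61120
Proposal C = 0.5 × 137000 + 0.3 × 132000 + 0.1 × 160000 + 0.1 × 18000 = 68500 + 39600 + 16000 + 1800 = 125900

Proposal C ($125,900)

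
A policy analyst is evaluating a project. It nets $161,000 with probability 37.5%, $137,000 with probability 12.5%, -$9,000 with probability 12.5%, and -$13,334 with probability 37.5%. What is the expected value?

$71,374.75

EV = 0.375 × 161000 + 0.125 × 137000 + 0.125 × (-9000) + 0.375 × (-13334) = 60375 + 17125 − 1125 − 5000.25 = 71374.75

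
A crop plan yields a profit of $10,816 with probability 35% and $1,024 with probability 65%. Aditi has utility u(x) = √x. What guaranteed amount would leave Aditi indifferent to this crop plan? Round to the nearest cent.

$3,271.84

E[u] = 0.35·√10816 + 0.65·√1024 = 0.35·104 + 0.65·32 = 57.2
CE = (57.2)² = 3271.84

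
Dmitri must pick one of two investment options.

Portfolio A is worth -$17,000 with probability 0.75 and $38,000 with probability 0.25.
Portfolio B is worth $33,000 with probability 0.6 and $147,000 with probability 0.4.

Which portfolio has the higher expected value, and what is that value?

Portfolio A = 0.75 × (-17000) + 0.25 × 38000 = -12750 + 9500 = -3250
Portfolio B = 0.6 × 33000 + 0.4 × 147000 = 19800 + 58800 = 78600

Portfolio B ($78,600)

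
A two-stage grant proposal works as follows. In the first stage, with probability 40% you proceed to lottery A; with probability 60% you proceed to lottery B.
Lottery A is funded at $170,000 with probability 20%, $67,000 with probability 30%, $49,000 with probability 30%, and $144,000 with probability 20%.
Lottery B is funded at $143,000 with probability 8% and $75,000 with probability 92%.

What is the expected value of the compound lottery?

$87,304

EV(A) = 0.2 × 170000 + 0.3 × 67000 + 0.3 × 49000 + 0.2 × 144000 = 34000 + 20100 + 14700 + 28800 = 97600
EV(B) = 0.08 × 143000 + 0.92 × 75000 = 11440 + 69000 = 80440
Overall = 0.4 × 97600 + 0.6 × 80440 = 39040 + 48264 = 87304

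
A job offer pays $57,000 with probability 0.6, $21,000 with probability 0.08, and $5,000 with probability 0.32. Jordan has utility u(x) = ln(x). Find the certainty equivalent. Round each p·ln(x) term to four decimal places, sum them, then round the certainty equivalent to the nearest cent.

$24,153.87

E[u] = 0.6·ln(57000) + 0.08·ln(21000) + 0.32·ln(5000) = 6.5705 + 0.7962 + 2.7255 = 10.0922
CE = e^10.0922 ≈ 24153.87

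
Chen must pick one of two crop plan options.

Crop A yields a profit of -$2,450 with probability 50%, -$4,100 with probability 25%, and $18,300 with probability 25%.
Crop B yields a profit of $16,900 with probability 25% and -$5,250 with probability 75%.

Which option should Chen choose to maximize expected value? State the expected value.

Crop A ($2,325)

Crop A = 0.5 × (-2450) + 0.25 × (-4100) + 0.25 × 18300 = -1225 − 1025 + 4575 = 2325
Crop B = 0.25 × 16900 + 0.75 × (-5250) = 4225 − 3937.5 = 287.5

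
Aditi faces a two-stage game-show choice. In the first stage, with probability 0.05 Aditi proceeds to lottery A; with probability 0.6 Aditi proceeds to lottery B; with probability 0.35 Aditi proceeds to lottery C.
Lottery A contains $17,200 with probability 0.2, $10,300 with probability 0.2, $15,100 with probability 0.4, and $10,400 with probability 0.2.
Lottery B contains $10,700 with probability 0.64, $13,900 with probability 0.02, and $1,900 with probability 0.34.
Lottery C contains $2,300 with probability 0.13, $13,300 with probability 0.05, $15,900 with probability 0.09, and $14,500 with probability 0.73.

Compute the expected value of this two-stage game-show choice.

$9,887.20

EV(A) = 0.2 × 17200 + 0.2 × 10300 + 0.4 × 15100 + 0.2 × 10400 = 3440 + 2060 + 6040 + 2080 = 13620
EV(B) = 0.64 × 10700 + 0.02 × 13900 + 0.34 × 1900 = 6848 + 278 + 646 = 7772
EV(C) = 0.13 × 2300 + 0.05 × 13300 + 0.09 × 15900 + 0.73 × 14500 = 299 + 665 + 1431 + 10585 = 12980
Overall = 0.05 × 13620 + 0.6 × 7772 + 0.35 × 12980 = 681 + 4663.2 + 4543 = 9887.2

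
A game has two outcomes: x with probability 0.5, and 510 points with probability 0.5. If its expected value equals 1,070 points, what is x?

0.5·x + 0.5·510 = 1070
0.5·x = 1070 − 255 = 815
x = 815 / 0.5 = 1630

x = 1,630 points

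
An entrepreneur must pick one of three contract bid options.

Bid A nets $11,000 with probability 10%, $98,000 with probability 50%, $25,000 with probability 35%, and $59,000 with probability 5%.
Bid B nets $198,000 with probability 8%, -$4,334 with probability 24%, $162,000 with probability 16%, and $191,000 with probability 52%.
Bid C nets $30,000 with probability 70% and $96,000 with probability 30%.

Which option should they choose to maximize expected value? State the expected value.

Bid A = 0.1 × 11000 + 0.5 × 98000 + 0.35 × 25000 + 0.05 × 59000 = 1100 + 49000 + 8750 + 2950 = 61800
Bid B = 0.08 × 198000 + 0.24 × (-4334) + 0.16 × 162000 + 0.52 × 191000 = 15840 − 1040.16 + 25920 + 99320 = 140039.84
Bid C = 0.7 × 30000 + 0.3 × 96000 = 21000 + 28800 = 49800

Bid B ($140,039.84)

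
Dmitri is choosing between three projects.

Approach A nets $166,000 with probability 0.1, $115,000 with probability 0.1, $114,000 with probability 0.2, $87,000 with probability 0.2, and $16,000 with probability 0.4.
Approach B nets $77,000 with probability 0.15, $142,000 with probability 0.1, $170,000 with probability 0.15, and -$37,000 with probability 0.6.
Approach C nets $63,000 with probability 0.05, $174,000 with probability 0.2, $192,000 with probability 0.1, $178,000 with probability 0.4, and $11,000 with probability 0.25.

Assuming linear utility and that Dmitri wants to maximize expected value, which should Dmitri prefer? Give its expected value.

Approach A = 0.1 × 166000 + 0.1 × 115000 + 0.2 × 114000 + 0.2 × 87000 + 0.4 × 16000 = 16600 + 11500 + 22800 + 17400 + 6400 = 74700
Approach B = 0.15 × 77000 + 0.1 × 142000 + 0.15 × 170000 + 0.6 × (-37000) = 11550 + 14200 + 25500 − 22200 = 29050
Approach C = 0.05 × 63000 + 0.2 × 174000 + 0.1 × 192000 + 0.4 × 178000 + 0.25 × 11000 = 3150 + 34800 + 19200 + 71200 + 2750 = 131100

Approach C ($131,100)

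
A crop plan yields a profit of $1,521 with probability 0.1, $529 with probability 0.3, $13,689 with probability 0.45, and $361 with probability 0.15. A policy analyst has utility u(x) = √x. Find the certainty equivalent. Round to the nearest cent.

E[u] = 0.1·√1521 + 0.3·√529 + 0.45·√13689 + 0.15·√361 = 0.1·39 + 0.3·23 + 0.45·117 + 0.15·19 = 66.3
CE = (66.3)² = 4395.69

$4,395.69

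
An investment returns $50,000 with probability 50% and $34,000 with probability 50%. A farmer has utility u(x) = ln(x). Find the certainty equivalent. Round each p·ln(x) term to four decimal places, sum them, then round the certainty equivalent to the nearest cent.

E[u] = 0.5·ln(50000) + 0.5·ln(34000) = 5.4099 + 5.2171 = 10.6270
CE = e^10.6270 ≈ 41233.24

$41,233.24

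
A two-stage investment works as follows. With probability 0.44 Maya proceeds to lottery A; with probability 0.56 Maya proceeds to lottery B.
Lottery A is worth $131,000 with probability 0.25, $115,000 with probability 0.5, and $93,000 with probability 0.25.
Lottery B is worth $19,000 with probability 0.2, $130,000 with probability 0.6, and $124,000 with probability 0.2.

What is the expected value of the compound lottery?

$109,636

EV(A) = 0.25 × 131000 + 0.5 × 115000 + 0.25 × 93000 = 32750 + 57500 + 23250 = 113500
EV(B) = 0.2 × 19000 + 0.6 × 130000 + 0.2 × 124000 = 3800 + 78000 + 24800 = 106600
Overall = 0.44 × 113500 + 0.56 × 106600 = 49940 + 59696 = 109636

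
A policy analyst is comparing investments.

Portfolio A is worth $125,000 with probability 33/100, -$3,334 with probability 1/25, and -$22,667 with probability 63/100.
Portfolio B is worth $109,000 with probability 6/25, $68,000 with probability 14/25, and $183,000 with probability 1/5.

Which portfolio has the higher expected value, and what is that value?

Portfolio A = 33/100 × 125000 + 1/25 × (-3334) + 63/100 × (-22667) = 41250 − 133.36 − 14280.21 = 26836.43
Portfolio B = 6/25 × 109000 + 14/25 × 68000 + 1/5 × 183000 = 26160 + 38080 + 36600 = 100840

Portfolio B ($100,840)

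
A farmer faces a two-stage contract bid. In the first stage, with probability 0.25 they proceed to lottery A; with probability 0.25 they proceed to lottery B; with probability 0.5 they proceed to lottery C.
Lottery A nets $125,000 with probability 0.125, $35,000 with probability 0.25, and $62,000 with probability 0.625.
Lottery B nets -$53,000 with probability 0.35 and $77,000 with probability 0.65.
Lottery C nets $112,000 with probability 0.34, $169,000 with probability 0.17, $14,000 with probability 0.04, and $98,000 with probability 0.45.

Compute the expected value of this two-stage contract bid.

EV(A) = 0.125 × 125000 + 0.25 × 35000 + 0.625 × 62000 = 15625 + 8750 + 38750 = 63125
EV(B) = 0.35 × (-53000) + 0.65 × 77000 = -18550 + 50050 = 31500
EV(C) = 0.34 × 112000 + 0.17 × 169000 + 0.04 × 14000 + 0.45 × 98000 = 38080 + 28730 + 560 + 44100 = 111470
Overall = 0.25 × 63125 + 0.25 × 31500 + 0.5 × 111470 = 15781.25 + 7875 + 55735 = 79391.25

$79,391.25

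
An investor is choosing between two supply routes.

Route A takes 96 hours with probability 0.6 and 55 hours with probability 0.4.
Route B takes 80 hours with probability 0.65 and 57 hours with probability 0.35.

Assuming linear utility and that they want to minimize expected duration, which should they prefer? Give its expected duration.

Route A = 0.6 × 96 + 0.4 × 55 = 57.6 + 22 = 79.6
Route B = 0.65 × 80 + 0.35 × 57 = 52 + 19.95 = 71.95

Route B (71.95 hours)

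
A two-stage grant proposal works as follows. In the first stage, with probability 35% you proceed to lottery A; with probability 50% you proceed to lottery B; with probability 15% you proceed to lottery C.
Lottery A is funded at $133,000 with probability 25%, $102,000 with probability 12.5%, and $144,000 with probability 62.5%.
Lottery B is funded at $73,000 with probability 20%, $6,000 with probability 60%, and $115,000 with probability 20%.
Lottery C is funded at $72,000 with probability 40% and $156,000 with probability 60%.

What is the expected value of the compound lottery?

EV(A) = 0.25 × 133000 + 0.125 × 102000 + 0.625 × 144000 = 33250 + 12750 + 90000 = 136000
EV(B) = 0.2 × 73000 + 0.6 × 6000 + 0.2 × 115000 = 14600 + 3600 + 23000 = 41200
EV(C) = 0.4 × 72000 + 0.6 × 156000 = 28800 + 93600 = 122400
Overall = 0.35 × 136000 + 0.5 × 41200 + 0.15 × 122400 = 47600 + 20600 + 18360 = 86560

$86,560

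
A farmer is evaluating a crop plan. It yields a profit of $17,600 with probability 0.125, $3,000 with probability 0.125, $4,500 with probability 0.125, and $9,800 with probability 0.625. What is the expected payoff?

$9,262.50

EV = 0.125 × 17600 + 0.125 × 3000 + 0.125 × 4500 + 0.625 × 9800 = 2200 + 375 + 562.5 + 6125 = 9262.5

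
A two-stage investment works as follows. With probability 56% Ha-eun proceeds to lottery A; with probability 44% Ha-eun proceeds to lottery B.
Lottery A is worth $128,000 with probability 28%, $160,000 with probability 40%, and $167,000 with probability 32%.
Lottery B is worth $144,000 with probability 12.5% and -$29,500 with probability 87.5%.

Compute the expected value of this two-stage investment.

EV(A) = 0.28 × 128000 + 0.4 × 160000 + 0.32 × 167000 = 35840 + 64000 + 53440 = 153280
EV(B) = 0.125 × 144000 + 0.875 × (-29500) = 18000 − 25812.5 = -7812.5
Overall = 0.56 × 153280 + 0.44 × (-7812.5) = 85836.8 − 3437.5 = 82399.3

$82,399.30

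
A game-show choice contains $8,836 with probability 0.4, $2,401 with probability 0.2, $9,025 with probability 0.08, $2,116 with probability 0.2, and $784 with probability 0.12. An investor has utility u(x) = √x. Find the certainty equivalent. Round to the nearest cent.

$4,564.35

E[u] = 0.4·√8836 + 0.2·√2401 + 0.08·√9025 + 0.2·√2116 + 0.12·√784 = 0.4·94 + 0.2·49 + 0.08·95 + 0.2·46 + 0.12·28 = 67.56
CE = (67.56)² = 4564.3536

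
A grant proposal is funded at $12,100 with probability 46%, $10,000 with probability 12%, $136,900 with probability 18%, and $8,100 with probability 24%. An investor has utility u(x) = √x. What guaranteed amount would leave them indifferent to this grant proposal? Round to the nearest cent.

$22,740.64

E[u] = 0.46·√12100 + 0.12·√10000 + 0.18·√136900 + 0.24·√8100 = 0.46·110 + 0.12·100 + 0.18·370 + 0.24·90 = 150.8
CE = (150.8)² = 22740.64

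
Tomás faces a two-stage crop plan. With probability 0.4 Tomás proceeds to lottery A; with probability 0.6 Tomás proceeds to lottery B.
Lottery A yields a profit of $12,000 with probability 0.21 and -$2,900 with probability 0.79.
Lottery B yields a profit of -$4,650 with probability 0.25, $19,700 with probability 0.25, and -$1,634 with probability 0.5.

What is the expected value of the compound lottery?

EV(A) = 0.21 × 12000 + 0.79 × (-2900) = 2520 − 2291 = 229
EV(B) = 0.25 × (-4650) + 0.25 × 19700 + 0.5 × (-1634) = -1162.5 + 4925 − 817 = 2945.5
Overall = 0.4 × 229 + 0.6 × 2945.5 = 91.6 + 1767.3 = 1858.9

$1,858.90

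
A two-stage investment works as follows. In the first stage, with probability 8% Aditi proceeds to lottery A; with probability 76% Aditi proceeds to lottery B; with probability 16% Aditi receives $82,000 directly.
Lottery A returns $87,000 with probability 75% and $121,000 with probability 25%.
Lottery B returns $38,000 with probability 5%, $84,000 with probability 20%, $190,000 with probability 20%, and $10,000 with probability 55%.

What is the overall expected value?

$68,032

EV(A) = 0.75 × 87000 + 0.25 × 121000 = 65250 + 30250 = 95500
EV(B) = 0.05 × 38000 + 0.2 × 84000 + 0.2 × 190000 + 0.55 × 10000 = 1900 + 16800 + 38000 + 5500 = 62200
Branch C: 82000 (certain)
Overall = 0.08 × 95500 + 0.76 × 62200 + 0.16 × 82000 = 7640 + 47272 + 13120 = 68032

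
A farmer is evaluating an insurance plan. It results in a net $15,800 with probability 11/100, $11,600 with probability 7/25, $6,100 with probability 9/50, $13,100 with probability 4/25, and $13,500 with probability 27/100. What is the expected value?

EV = 11/100 × 15800 + 7/25 × 11600 + 9/50 × 6100 + 4/25 × 13100 + 27/100 × 13500 = 1738 + 3248 + 1098 + 2096 + 3645 = 11825

$11,825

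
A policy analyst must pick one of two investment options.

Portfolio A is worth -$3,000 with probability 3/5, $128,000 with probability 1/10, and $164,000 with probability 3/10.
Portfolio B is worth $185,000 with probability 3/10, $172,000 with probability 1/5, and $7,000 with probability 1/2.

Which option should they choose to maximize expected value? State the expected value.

Portfolio B ($93,400)

Portfolio A = 3/5 × (-3000) + 1/10 × 128000 + 3/10 × 164000 = -1800 + 12800 + 49200 = 60200
Portfolio B = 3/10 × 185000 + 1/5 × 172000 + 1/2 × 7000 = 55500 + 34400 + 3500 = 93400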